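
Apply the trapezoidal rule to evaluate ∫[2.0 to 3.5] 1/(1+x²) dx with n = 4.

f(x) = 1/(1+x²)
a = 2.0, b = 3.5, n = 4
h = (b - a)/n = 0.375000

Trapezoidal rule: (h/2)[f(x₀) + 2f(x₁) + 2f(x₂) + ... + f(xₙ)]

x_0 = 2.0000, f(x_0) = 0.200000, coefficient = 1
x_1 = 2.3750, f(x_1) = 0.150588, coefficient = 2
x_2 = 2.7500, f(x_2) = 0.116788, coefficient = 2
x_3 = 3.1250, f(x_3) = 0.092888, coefficient = 2
x_4 = 3.5000, f(x_4) = 0.075472, coefficient = 1

I ≈ (0.375000/2) × 0.996001 = 0.186750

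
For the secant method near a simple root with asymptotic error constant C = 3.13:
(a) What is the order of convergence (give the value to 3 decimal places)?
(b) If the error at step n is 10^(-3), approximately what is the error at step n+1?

(a) Secant method has superlinear convergence with order φ = (1+√5)/2 ≈ 1.618.
    This means |e_{n+1}| ≈ C|e_n|^1.618.

(b) With |e_n| = 10^(-3) and C = 3.13:
    |e_{n+1}| ≈ 3.13 × (10^(-3))^1.618 = 3.13 × 10^(-4.85)

(a) ≈ 1.618 (golden ratio); (b) |e_{n+1}| ≈ 4.380e-05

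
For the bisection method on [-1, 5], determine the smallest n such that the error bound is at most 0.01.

We need (b-a)/2^n ≤ 0.01
(5 - (-1))/2^n ≤ 0.01
6/2^n ≤ 0.01
2^n ≥ 600
n ≥ log₂(600) = 9.23
n ≥ 10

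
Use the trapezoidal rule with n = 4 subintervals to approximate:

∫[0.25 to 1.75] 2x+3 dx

f(x) = 2x+3
a = 0.25, b = 1.75, n = 4
h = (b - a)/n = 0.375000

Trapezoidal rule: (h/2)[f(x₀) + 2f(x₁) + 2f(x₂) + ... + f(xₙ)]

x_0 = 0.2500, f(x_0) = 3.500000, coefficient = 1
x_1 = 0.6250, f(x_1) = 4.250000, coefficient = 2
x_2 = 1.0000, f(x_2) = 5.000000, coefficient = 2
x_3 = 1.3750, f(x_3) = 5.750000, coefficient = 2
x_4 = 1.7500, f(x_4) = 6.500000, coefficient = 1

I ≈ (0.375000/2) × 40.000000 = 7.500000
Exact value: 7.500000
Error: 0.000000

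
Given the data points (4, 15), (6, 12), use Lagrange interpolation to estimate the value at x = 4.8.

Lagrange interpolation formula:
P(x) = Σ yᵢ × Lᵢ(x)
where Lᵢ(x) = Π_{j≠i} (x - xⱼ)/(xᵢ - xⱼ)

L_0(4.8) = (4.8 - 6)/(4 - 6) = 0.600000
L_1(4.8) = (4.8 - 4)/(6 - 4) = 0.400000

P(4.8) = 15×L_0(4.8) + 12×L_1(4.8)
P(4.8) = 13.800000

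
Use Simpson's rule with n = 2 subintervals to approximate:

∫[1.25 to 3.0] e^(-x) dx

f(x) = e^(-x)
a = 1.25, b = 3.0, n = 2
h = (b - a)/n = 0.875000

Simpson's rule: (h/3)[f(x₀) + 4f(x₁) + 2f(x₂) + ... + f(xₙ)]

x_0 = 1.2500, f(x_0) = 0.286505, coefficient = 1
x_1 = 2.1250, f(x_1) = 0.119433, coefficient = 4
x_2 = 3.0000, f(x_2) = 0.049787, coefficient = 1

I ≈ (0.875000/3) × 0.814024 = 0.237424
Exact value: 0.236718
Error: 0.000706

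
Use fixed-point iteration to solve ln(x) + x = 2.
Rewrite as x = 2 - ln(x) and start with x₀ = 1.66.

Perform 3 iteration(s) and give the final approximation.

Equation: ln(x) + x = 2
Fixed-point form: x = 2 - ln(x)
x₀ = 1.66

x_1 = g(1.660000) = 1.493182
x_2 = g(1.493182) = 1.599090
x_3 = g(1.599090) = 1.530565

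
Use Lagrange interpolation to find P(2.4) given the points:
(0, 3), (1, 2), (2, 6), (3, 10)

Lagrange interpolation formula:
P(x) = Σ yᵢ × Lᵢ(x)
where Lᵢ(x) = Π_{j≠i} (x - xⱼ)/(xᵢ - xⱼ)

L_0(2.4) = (2.4 - 1)/(0 - 1) × (2.4 - 2)/(0 - 2) × (2.4 - 3)/(0 - 3) = 0.056000
L_1(2.4) = (2.4 - 0)/(1 - 0) × (2.4 - 2)/(1 - 2) × (2.4 - 3)/(1 - 3) = -0.288000
L_2(2.4) = (2.4 - 0)/(2 - 0) × (2.4 - 1)/(2 - 1) × (2.4 - 3)/(2 - 3) = 1.008000
L_3(2.4) = (2.4 - 0)/(3 - 0) × (2.4 - 1)/(3 - 1) × (2.4 - 2)/(3 - 2) = 0.224000

P(2.4) = 3×L_0(2.4) + 2×L_1(2.4) + 6×L_2(2.4) + 10×L_3(2.4)
P(2.4) = 7.880000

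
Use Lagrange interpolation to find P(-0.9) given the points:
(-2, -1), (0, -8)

Lagrange interpolation formula:
P(x) = Σ yᵢ × Lᵢ(x)
where Lᵢ(x) = Π_{j≠i} (x - xⱼ)/(xᵢ - xⱼ)

L_0(-0.9) = (-0.9 - 0)/(-2 - 0) = 0.450000
L_1(-0.9) = (-0.9 - (-2))/(0 - (-2)) = 0.550000

P(-0.9) = (-1)×L_0(-0.9) + (-8)×L_1(-0.9)
P(-0.9) = -4.850000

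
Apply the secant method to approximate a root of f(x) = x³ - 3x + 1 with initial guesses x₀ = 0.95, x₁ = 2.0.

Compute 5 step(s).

f(x) = x³ - 3x + 1
x₀ = 0.95, x₁ = 2.0

Secant formula: x_{n+1} = x_n - f(x_n)(x_n - x_{n-1})/(f(x_n) - f(x_{n-1}))

Iteration 1:
  f(0.950000) = -0.992625
  f(2.000000) = 3.000000
  x_2 = 2.000000 - 3.000000×(2.000000 - 0.950000)/(3.000000 - (-0.992625))
       = 1.211045
Iteration 2:
  f(2.000000) = 3.000000
  f(1.211045) = -0.856980
  x_3 = 1.211045 - (-0.856980)×(1.211045 - 2.000000)/(-0.856980 - 3.000000)
       = 1.386343
Iteration 3:
  f(1.211045) = -0.856980
  f(1.386343) = -0.494552
  x_4 = 1.386343 - (-0.494552)×(1.386343 - 1.211045)/(-0.494552 - (-0.856980))
       = 1.625546
Iteration 4:
  f(1.386343) = -0.494552
  f(1.625546) = 0.418703
  x_5 = 1.625546 - 0.418703×(1.625546 - 1.386343)/(0.418703 - (-0.494552))
       = 1.515878
Iteration 5:
  f(1.625546) = 0.418703
  f(1.515878) = -0.064321
  x_6 = 1.515878 - (-0.064321)×(1.515878 - 1.625546)/(-0.064321 - 0.418703)
       = 1.530481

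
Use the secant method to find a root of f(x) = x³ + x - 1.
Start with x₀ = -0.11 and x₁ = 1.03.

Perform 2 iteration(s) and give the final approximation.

f(x) = x³ + x - 1
x₀ = -0.11, x₁ = 1.03

Secant formula: x_{n+1} = x_n - f(x_n)(x_n - x_{n-1})/(f(x_n) - f(x_{n-1}))

Iteration 1:
  f(-0.110000) = -1.111331
  f(1.030000) = 1.122727
  x_2 = 1.030000 - 1.122727×(1.030000 - (-0.110000))/(1.122727 - (-1.111331))
       = 0.457092
Iteration 2:
  f(1.030000) = 1.122727
  f(0.457092) = -0.447406
  x_3 = 0.457092 - (-0.447406)×(0.457092 - 1.030000)/(-0.447406 - 1.122727)
       = 0.620341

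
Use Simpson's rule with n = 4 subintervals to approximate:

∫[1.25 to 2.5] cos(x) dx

f(x) = cos(x)
a = 1.25, b = 2.5, n = 4
h = (b - a)/n = 0.312500

Simpson's rule: (h/3)[f(x₀) + 4f(x₁) + 2f(x₂) + ... + f(xₙ)]

x_0 = 1.2500, f(x_0) = 0.315322, coefficient = 1
x_1 = 1.5625, f(x_1) = 0.008296, coefficient = 4
x_2 = 1.8750, f(x_2) = -0.299534, coefficient = 2
x_3 = 2.1875, f(x_3) = -0.578349, coefficient = 4
x_4 = 2.5000, f(x_4) = -0.801144, coefficient = 1

I ≈ (0.312500/3) × -3.365100 = -0.350531
Exact value: -0.350512
Error: 0.000019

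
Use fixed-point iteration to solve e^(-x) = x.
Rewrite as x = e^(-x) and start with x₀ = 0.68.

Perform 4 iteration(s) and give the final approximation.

Equation: e^(-x) = x
Fixed-point form: x = e^(-x)
x₀ = 0.68

x_1 = g(0.680000) = 0.506617
x_2 = g(0.506617) = 0.602531
x_3 = g(0.602531) = 0.547425
x_4 = g(0.547425) = 0.578438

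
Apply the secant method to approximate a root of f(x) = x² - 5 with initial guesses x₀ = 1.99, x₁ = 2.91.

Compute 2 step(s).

f(x) = x² - 5
x₀ = 1.99, x₁ = 2.91

Secant formula: x_{n+1} = x_n - f(x_n)(x_n - x_{n-1})/(f(x_n) - f(x_{n-1}))

Iteration 1:
  f(1.990000) = -1.039900
  f(2.910000) = 3.468100
  x_2 = 2.910000 - 3.468100×(2.910000 - 1.990000)/(3.468100 - (-1.039900))
       = 2.202224
Iteration 2:
  f(2.910000) = 3.468100
  f(2.202224) = -0.150207
  x_3 = 2.202224 - (-0.150207)×(2.202224 - 2.910000)/(-0.150207 - 3.468100)
       = 2.231606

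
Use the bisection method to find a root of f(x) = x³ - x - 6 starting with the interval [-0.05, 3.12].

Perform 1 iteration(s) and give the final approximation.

f(x) = x³ - x - 6
Initial interval: [-0.05, 3.12]

Iteration 1:
  c_1 = (-0.050000 + 3.120000)/2 = 1.535000
  f(c_1) = f(1.535000) = -3.918195
  f(a) × f(c) ≥ 0, new interval: [1.535000, 3.120000]

After 1 iteration(s), the approximation is c_1 = 1.535000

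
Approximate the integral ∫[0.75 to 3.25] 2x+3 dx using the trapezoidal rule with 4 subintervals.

f(x) = 2x+3
a = 0.75, b = 3.25, n = 4
h = (b - a)/n = 0.625000

Trapezoidal rule: (h/2)[f(x₀) + 2f(x₁) + 2f(x₂) + ... + f(xₙ)]

x_0 = 0.7500, f(x_0) = 4.500000, coefficient = 1
x_1 = 1.3750, f(x_1) = 5.750000, coefficient = 2
x_2 = 2.0000, f(x_2) = 7.000000, coefficient = 2
x_3 = 2.6250, f(x_3) = 8.250000, coefficient = 2
x_4 = 3.2500, f(x_4) = 9.500000, coefficient = 1

I ≈ (0.625000/2) × 56.000000 = 17.500000
Exact value: 17.500000
Error: 0.000000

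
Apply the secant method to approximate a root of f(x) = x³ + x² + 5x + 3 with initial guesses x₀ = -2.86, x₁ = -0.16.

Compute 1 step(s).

f(x) = x³ + x² + 5x + 3
x₀ = -2.86, x₁ = -0.16

Secant formula: x_{n+1} = x_n - f(x_n)(x_n - x_{n-1})/(f(x_n) - f(x_{n-1}))

Iteration 1:
  f(-2.860000) = -26.514056
  f(-0.160000) = 2.221504
  x_2 = -0.160000 - 2.221504×(-0.160000 - (-2.860000))/(2.221504 - (-26.514056))
       = -0.368733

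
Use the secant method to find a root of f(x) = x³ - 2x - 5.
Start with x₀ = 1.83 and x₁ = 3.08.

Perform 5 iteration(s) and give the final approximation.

f(x) = x³ - 2x - 5
x₀ = 1.83, x₁ = 3.08

Secant formula: x_{n+1} = x_n - f(x_n)(x_n - x_{n-1})/(f(x_n) - f(x_{n-1}))

Iteration 1:
  f(1.830000) = -2.531513
  f(3.080000) = 18.058112
  x_2 = 3.080000 - 18.058112×(3.080000 - 1.830000)/(18.058112 - (-2.531513))
       = 1.983689
Iteration 2:
  f(3.080000) = 18.058112
  f(1.983689) = -1.161522
  x_3 = 1.983689 - (-1.161522)×(1.983689 - 3.080000)/(-1.161522 - 18.058112)
       = 2.049943
Iteration 3:
  f(1.983689) = -1.161522
  f(2.049943) = -0.485477
  x_4 = 2.049943 - (-0.485477)×(2.049943 - 1.983689)/(-0.485477 - (-1.161522))
       = 2.097522
Iteration 4:
  f(2.049943) = -0.485477
  f(2.097522) = 0.033206
  x_5 = 2.097522 - 0.033206×(2.097522 - 2.049943)/(0.033206 - (-0.485477))
       = 2.094476
Iteration 5:
  f(2.097522) = 0.033206
  f(2.094476) = -0.000847
  x_6 = 2.094476 - (-0.000847)×(2.094476 - 2.097522)/(-0.000847 - 0.033206)
       = 2.094551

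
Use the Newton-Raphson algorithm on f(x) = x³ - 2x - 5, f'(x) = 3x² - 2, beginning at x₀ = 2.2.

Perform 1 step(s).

f(x) = x³ - 2x - 5
f'(x) = 3x² - 2
x₀ = 2.2

Newton-Raphson formula: x_{n+1} = x_n - f(x_n)/f'(x_n)

Iteration 1:
  f(2.200000) = 1.248000
  f'(2.200000) = 12.520000
  x_1 = 2.200000 - 1.248000/12.520000 = 2.100319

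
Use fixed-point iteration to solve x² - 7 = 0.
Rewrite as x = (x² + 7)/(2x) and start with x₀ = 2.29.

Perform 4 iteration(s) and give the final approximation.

Equation: x² - 7 = 0
Fixed-point form: x = (x² + 7)/(2x)
x₀ = 2.29

x_1 = g(2.290000) = 2.673384
x_2 = g(2.673384) = 2.645894
x_3 = g(2.645894) = 2.645751
x_4 = g(2.645751) = 2.645751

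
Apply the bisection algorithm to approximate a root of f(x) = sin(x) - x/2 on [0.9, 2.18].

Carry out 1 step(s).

f(x) = sin(x) - x/2
Initial interval: [0.9, 2.18]

Iteration 1:
  c_1 = (0.900000 + 2.180000)/2 = 1.540000
  f(c_1) = f(1.540000) = 0.229526
  f(a) × f(c) ≥ 0, new interval: [1.540000, 2.180000]

After 1 iteration(s), the approximation is c_1 = 1.540000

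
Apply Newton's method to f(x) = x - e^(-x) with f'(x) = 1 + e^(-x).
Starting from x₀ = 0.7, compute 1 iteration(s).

f(x) = x - e^(-x)
f'(x) = 1 + e^(-x)
x₀ = 0.7

Newton-Raphson formula: x_{n+1} = x_n - f(x_n)/f'(x_n)

Iteration 1:
  f(0.700000) = 0.203415
  f'(0.700000) = 1.496585
  x_1 = 0.700000 - 0.203415/1.496585 = 0.564081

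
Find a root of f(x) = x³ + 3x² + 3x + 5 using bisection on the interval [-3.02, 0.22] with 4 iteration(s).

f(x) = x³ + 3x² + 3x + 5
Initial interval: [-3.02, 0.22]

Iteration 1:
  c_1 = (-3.020000 + 0.220000)/2 = -1.400000
  f(c_1) = f(-1.400000) = 3.936000
  f(a) × f(c) < 0, new interval: [-3.020000, -1.400000]
Iteration 2:
  c_2 = (-3.020000 + (-1.400000))/2 = -2.210000
  f(c_2) = f(-2.210000) = 2.228439
  f(a) × f(c) < 0, new interval: [-3.020000, -2.210000]
Iteration 3:
  c_3 = (-3.020000 + (-2.210000))/2 = -2.615000
  f(c_3) = f(-2.615000) = -0.212283
  f(a) × f(c) ≥ 0, new interval: [-2.615000, -2.210000]
Iteration 4:
  c_4 = (-2.615000 + (-2.210000))/2 = -2.412500
  f(c_4) = f(-2.412500) = 1.181842
  f(a) × f(c) < 0, new interval: [-2.615000, -2.412500]

After 4 iteration(s), the approximation is c_4 = -2.412500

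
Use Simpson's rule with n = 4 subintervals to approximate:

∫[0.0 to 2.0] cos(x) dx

f(x) = cos(x)
a = 0.0, b = 2.0, n = 4
h = (b - a)/n = 0.500000

Simpson's rule: (h/3)[f(x₀) + 4f(x₁) + 2f(x₂) + ... + f(xₙ)]

x_0 = 0.0000, f(x_0) = 1.000000, coefficient = 1
x_1 = 0.5000, f(x_1) = 0.877583, coefficient = 4
x_2 = 1.0000, f(x_2) = 0.540302, coefficient = 2
x_3 = 1.5000, f(x_3) = 0.070737, coefficient = 4
x_4 = 2.0000, f(x_4) = -0.416147, coefficient = 1

I ≈ (0.500000/3) × 5.457737 = 0.909623
Exact value: 0.909297
Error: 0.000325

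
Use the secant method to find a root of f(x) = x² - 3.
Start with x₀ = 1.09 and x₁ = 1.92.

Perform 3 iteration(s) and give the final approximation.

f(x) = x² - 3
x₀ = 1.09, x₁ = 1.92

Secant formula: x_{n+1} = x_n - f(x_n)(x_n - x_{n-1})/(f(x_n) - f(x_{n-1}))

Iteration 1:
  f(1.090000) = -1.811900
  f(1.920000) = 0.686400
  x_2 = 1.920000 - 0.686400×(1.920000 - 1.090000)/(0.686400 - (-1.811900))
       = 1.691960
Iteration 2:
  f(1.920000) = 0.686400
  f(1.691960) = -0.137271
  x_3 = 1.691960 - (-0.137271)×(1.691960 - 1.920000)/(-0.137271 - 0.686400)
       = 1.729965
Iteration 3:
  f(1.691960) = -0.137271
  f(1.729965) = -0.007222
  x_4 = 1.729965 - (-0.007222)×(1.729965 - 1.691960)/(-0.007222 - (-0.137271))
       = 1.732075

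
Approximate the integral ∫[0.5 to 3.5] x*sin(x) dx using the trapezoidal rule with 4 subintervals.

f(x) = x*sin(x)
a = 0.5, b = 3.5, n = 4
h = (b - a)/n = 0.750000

Trapezoidal rule: (h/2)[f(x₀) + 2f(x₁) + 2f(x₂) + ... + f(xₙ)]

x_0 = 0.5000, f(x_0) = 0.239713, coefficient = 1
x_1 = 1.2500, f(x_1) = 1.186231, coefficient = 2
x_2 = 2.0000, f(x_2) = 1.818595, coefficient = 2
x_3 = 2.7500, f(x_3) = 1.049568, coefficient = 2
x_4 = 3.5000, f(x_4) = -1.227741, coefficient = 1

I ≈ (0.750000/2) × 7.120758 = 2.670284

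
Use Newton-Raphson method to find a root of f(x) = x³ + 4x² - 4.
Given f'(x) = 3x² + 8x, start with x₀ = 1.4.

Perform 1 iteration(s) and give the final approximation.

f(x) = x³ + 4x² - 4
f'(x) = 3x² + 8x
x₀ = 1.4

Newton-Raphson formula: x_{n+1} = x_n - f(x_n)/f'(x_n)

Iteration 1:
  f(1.400000) = 6.584000
  f'(1.400000) = 17.080000
  x_1 = 1.400000 - 6.584000/17.080000 = 1.014520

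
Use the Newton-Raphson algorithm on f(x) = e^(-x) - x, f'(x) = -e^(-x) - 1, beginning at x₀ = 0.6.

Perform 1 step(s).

f(x) = e^(-x) - x
f'(x) = -e^(-x) - 1
x₀ = 0.6

Newton-Raphson formula: x_{n+1} = x_n - f(x_n)/f'(x_n)

Iteration 1:
  f(0.600000) = -0.051188
  f'(0.600000) = -1.548812
  x_1 = 0.600000 - (-0.051188)/(-1.548812) = 0.566950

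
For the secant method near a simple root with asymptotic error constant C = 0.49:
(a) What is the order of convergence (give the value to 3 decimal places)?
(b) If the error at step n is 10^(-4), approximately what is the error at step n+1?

(a) Secant method has superlinear convergence with order φ = (1+√5)/2 ≈ 1.618.
    This means |e_{n+1}| ≈ C|e_n|^1.618.

(b) With |e_n| = 10^(-4) and C = 0.49:
    |e_{n+1}| ≈ 0.49 × (10^(-4))^1.618 = 0.49 × 10^(-6.47)

(a) ≈ 1.618 (golden ratio); (b) |e_{n+1}| ≈ 1.652e-07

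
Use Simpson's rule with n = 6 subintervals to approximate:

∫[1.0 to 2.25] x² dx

f(x) = x²
a = 1.0, b = 2.25, n = 6
h = (b - a)/n = 0.208333

Simpson's rule: (h/3)[f(x₀) + 4f(x₁) + 2f(x₂) + ... + f(xₙ)]

x_0 = 1.0000, f(x_0) = 1.000000, coefficient = 1
x_1 = 1.2083, f(x_1) = 1.460069, coefficient = 4
x_2 = 1.4167, f(x_2) = 2.006944, coefficient = 2
x_3 = 1.6250, f(x_3) = 2.640625, coefficient = 4
x_4 = 1.8333, f(x_4) = 3.361111, coefficient = 2
x_5 = 2.0417, f(x_5) = 4.168403, coefficient = 4
x_6 = 2.2500, f(x_6) = 5.062500, coefficient = 1

I ≈ (0.208333/3) × 49.875000 = 3.463542
Exact value: 3.463542
Error: 0.000000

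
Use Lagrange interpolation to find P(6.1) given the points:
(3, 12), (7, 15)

Lagrange interpolation formula:
P(x) = Σ yᵢ × Lᵢ(x)
where Lᵢ(x) = Π_{j≠i} (x - xⱼ)/(xᵢ - xⱼ)

L_0(6.1) = (6.1 - 7)/(3 - 7) = 0.225000
L_1(6.1) = (6.1 - 3)/(7 - 3) = 0.775000

P(6.1) = 12×L_0(6.1) + 15×L_1(6.1)
P(6.1) = 14.325000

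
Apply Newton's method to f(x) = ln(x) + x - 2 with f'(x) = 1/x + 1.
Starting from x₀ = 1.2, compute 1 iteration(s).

f(x) = ln(x) + x - 2
f'(x) = 1/x + 1
x₀ = 1.2

Newton-Raphson formula: x_{n+1} = x_n - f(x_n)/f'(x_n)

Iteration 1:
  f(1.200000) = -0.617678
  f'(1.200000) = 1.833333
  x_1 = 1.200000 - (-0.617678)/1.833333 = 1.536916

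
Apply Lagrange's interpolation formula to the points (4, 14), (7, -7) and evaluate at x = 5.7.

Lagrange interpolation formula:
P(x) = Σ yᵢ × Lᵢ(x)
where Lᵢ(x) = Π_{j≠i} (x - xⱼ)/(xᵢ - xⱼ)

L_0(5.7) = (5.7 - 7)/(4 - 7) = 0.433333
L_1(5.7) = (5.7 - 4)/(7 - 4) = 0.566667

P(5.7) = 14×L_0(5.7) + (-7)×L_1(5.7)
P(5.7) = 2.100000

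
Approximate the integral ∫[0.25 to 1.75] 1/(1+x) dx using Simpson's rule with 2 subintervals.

f(x) = 1/(1+x)
a = 0.25, b = 1.75, n = 2
h = (b - a)/n = 0.750000

Simpson's rule: (h/3)[f(x₀) + 4f(x₁) + 2f(x₂) + ... + f(xₙ)]

x_0 = 0.2500, f(x_0) = 0.800000, coefficient = 1
x_1 = 1.0000, f(x_1) = 0.500000, coefficient = 4
x_2 = 1.7500, f(x_2) = 0.363636, coefficient = 1

I ≈ (0.750000/3) × 3.163636 = 0.790909
Exact value: 0.788457
Error: 0.002452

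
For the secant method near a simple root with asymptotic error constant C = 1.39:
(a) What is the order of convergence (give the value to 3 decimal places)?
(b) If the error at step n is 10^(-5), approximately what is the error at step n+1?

(a) Secant method has superlinear convergence with order φ = (1+√5)/2 ≈ 1.618.
    This means |e_{n+1}| ≈ C|e_n|^1.618.

(b) With |e_n| = 10^(-5) and C = 1.39:
    |e_{n+1}| ≈ 1.39 × (10^(-5))^1.618 = 1.39 × 10^(-8.09)

(a) ≈ 1.618 (golden ratio); (b) |e_{n+1}| ≈ 1.129e-08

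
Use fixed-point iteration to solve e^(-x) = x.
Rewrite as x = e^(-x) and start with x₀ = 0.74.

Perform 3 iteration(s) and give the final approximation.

Equation: e^(-x) = x
Fixed-point form: x = e^(-x)
x₀ = 0.74

x_1 = g(0.740000) = 0.477114
x_2 = g(0.477114) = 0.620572
x_3 = g(0.620572) = 0.537637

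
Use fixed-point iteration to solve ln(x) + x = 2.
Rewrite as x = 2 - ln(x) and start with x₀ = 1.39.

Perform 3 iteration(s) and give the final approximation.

Equation: ln(x) + x = 2
Fixed-point form: x = 2 - ln(x)
x₀ = 1.39

x_1 = g(1.390000) = 1.670696
x_2 = g(1.670696) = 1.486760
x_3 = g(1.486760) = 1.603401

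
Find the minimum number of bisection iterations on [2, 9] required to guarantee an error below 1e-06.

We need (b-a)/2^n ≤ 1e-06
(9 - 2)/2^n ≤ 1e-06
7/2^n ≤ 1e-06
2^n ≥ 7000000
n ≥ log₂(7000000) = 22.74
n ≥ 23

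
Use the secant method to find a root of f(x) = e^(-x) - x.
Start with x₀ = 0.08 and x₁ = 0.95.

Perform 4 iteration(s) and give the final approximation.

f(x) = e^(-x) - x
x₀ = 0.08, x₁ = 0.95

Secant formula: x_{n+1} = x_n - f(x_n)(x_n - x_{n-1})/(f(x_n) - f(x_{n-1}))

Iteration 1:
  f(0.080000) = 0.843116
  f(0.950000) = -0.563259
  x_2 = 0.950000 - (-0.563259)×(0.950000 - 0.080000)/(-0.563259 - 0.843116)
       = 0.601561
Iteration 2:
  f(0.950000) = -0.563259
  f(0.601561) = -0.053606
  x_3 = 0.601561 - (-0.053606)×(0.601561 - 0.950000)/(-0.053606 - (-0.563259))
       = 0.564912
Iteration 3:
  f(0.601561) = -0.053606
  f(0.564912) = 0.003498
  x_4 = 0.564912 - 0.003498×(0.564912 - 0.601561)/(0.003498 - (-0.053606))
       = 0.567157
Iteration 4:
  f(0.564912) = 0.003498
  f(0.567157) = -0.000022
  x_5 = 0.567157 - (-0.000022)×(0.567157 - 0.564912)/(-0.000022 - 0.003498)
       = 0.567143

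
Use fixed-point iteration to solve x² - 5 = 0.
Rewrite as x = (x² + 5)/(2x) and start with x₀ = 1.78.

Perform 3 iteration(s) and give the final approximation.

Equation: x² - 5 = 0
Fixed-point form: x = (x² + 5)/(2x)
x₀ = 1.78

x_1 = g(1.780000) = 2.294494
x_2 = g(2.294494) = 2.236812
x_3 = g(2.236812) = 2.236068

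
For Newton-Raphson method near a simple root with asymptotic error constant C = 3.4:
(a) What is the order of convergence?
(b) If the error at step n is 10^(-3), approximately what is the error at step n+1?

(a) Newton-Raphson has quadratic (order 2) convergence near simple roots.
    This means |e_{n+1}| ≈ C|e_n|².

(b) With |e_n| = 10^(-3) and C = 3.4:
    |e_{n+1}| ≈ 3.4 × (10^(-3))² = 3.4 × 10^(-6)

(a) 2 (quadratic); (b) |e_{n+1}| ≈ 3.400e-06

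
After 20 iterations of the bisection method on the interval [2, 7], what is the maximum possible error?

Bisection error bound: |error| ≤ (b-a)/2^n
|error| ≤ (7 - 2)/2^20 = 5/2^20
|error| ≤ 0.0000047684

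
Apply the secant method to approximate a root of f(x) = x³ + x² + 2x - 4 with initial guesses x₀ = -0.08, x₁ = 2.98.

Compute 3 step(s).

f(x) = x³ + x² + 2x - 4
x₀ = -0.08, x₁ = 2.98

Secant formula: x_{n+1} = x_n - f(x_n)(x_n - x_{n-1})/(f(x_n) - f(x_{n-1}))

Iteration 1:
  f(-0.080000) = -4.154112
  f(2.980000) = 37.303992
  x_2 = 2.980000 - 37.303992×(2.980000 - (-0.080000))/(37.303992 - (-4.154112))
       = 0.226613
Iteration 2:
  f(2.980000) = 37.303992
  f(0.226613) = -3.483784
  x_3 = 0.226613 - (-3.483784)×(0.226613 - 2.980000)/(-3.483784 - 37.303992)
       = 0.461786
Iteration 3:
  f(0.226613) = -3.483784
  f(0.461786) = -2.764706
  x_4 = 0.461786 - (-2.764706)×(0.461786 - 0.226613)/(-2.764706 - (-3.483784))
       = 1.365981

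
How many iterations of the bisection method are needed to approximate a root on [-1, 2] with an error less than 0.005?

We need (b-a)/2^n ≤ 0.005
(2 - (-1))/2^n ≤ 0.005
3/2^n ≤ 0.005
2^n ≥ 600
n ≥ log₂(600) = 9.23
n ≥ 10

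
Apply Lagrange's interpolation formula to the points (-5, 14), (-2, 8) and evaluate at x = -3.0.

Lagrange interpolation formula:
P(x) = Σ yᵢ × Lᵢ(x)
where Lᵢ(x) = Π_{j≠i} (x - xⱼ)/(xᵢ - xⱼ)

L_0(-3.0) = (-3.0 - (-2))/(-5 - (-2)) = 0.333333
L_1(-3.0) = (-3.0 - (-5))/(-2 - (-5)) = 0.666667

P(-3.0) = 14×L_0(-3.0) + 8×L_1(-3.0)
P(-3.0) = 10.000000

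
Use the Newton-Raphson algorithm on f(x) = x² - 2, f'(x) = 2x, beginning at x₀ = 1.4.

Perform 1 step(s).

f(x) = x² - 2
f'(x) = 2x
x₀ = 1.4

Newton-Raphson formula: x_{n+1} = x_n - f(x_n)/f'(x_n)

Iteration 1:
  f(1.400000) = -0.040000
  f'(1.400000) = 2.800000
  x_1 = 1.400000 - (-0.040000)/2.800000 = 1.414286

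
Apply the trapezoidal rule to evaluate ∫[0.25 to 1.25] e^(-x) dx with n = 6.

f(x) = e^(-x)
a = 0.25, b = 1.25, n = 6
h = (b - a)/n = 0.166667

Trapezoidal rule: (h/2)[f(x₀) + 2f(x₁) + 2f(x₂) + ... + f(xₙ)]

x_0 = 0.2500, f(x_0) = 0.778801, coefficient = 1
x_1 = 0.4167, f(x_1) = 0.659241, coefficient = 2
x_2 = 0.5833, f(x_2) = 0.558035, coefficient = 2
x_3 = 0.7500, f(x_3) = 0.472367, coefficient = 2
x_4 = 0.9167, f(x_4) = 0.399850, coefficient = 2
x_5 = 1.0833, f(x_5) = 0.338465, coefficient = 2
x_6 = 1.2500, f(x_6) = 0.286505, coefficient = 1

I ≈ (0.166667/2) × 5.921220 = 0.493435
Exact value: 0.492296
Error: 0.001139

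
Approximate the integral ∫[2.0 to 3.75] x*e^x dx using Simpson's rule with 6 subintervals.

f(x) = x*e^x
a = 2.0, b = 3.75, n = 6
h = (b - a)/n = 0.291667

Simpson's rule: (h/3)[f(x₀) + 4f(x₁) + 2f(x₂) + ... + f(xₙ)]

x_0 = 2.0000, f(x_0) = 14.778112, coefficient = 1
x_1 = 2.2917, f(x_1) = 22.667814, coefficient = 4
x_2 = 2.5833, f(x_2) = 34.206439, coefficient = 2
x_3 = 2.8750, f(x_3) = 50.960594, coefficient = 4
x_4 = 3.1667, f(x_4) = 75.139484, coefficient = 2
x_5 = 3.4583, f(x_5) = 109.850474, coefficient = 4
x_6 = 3.7500, f(x_6) = 159.454058, coefficient = 1

I ≈ (0.291667/3) × 1126.839542 = 109.553844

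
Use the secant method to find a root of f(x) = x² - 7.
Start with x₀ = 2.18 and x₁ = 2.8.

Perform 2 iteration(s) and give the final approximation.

f(x) = x² - 7
x₀ = 2.18, x₁ = 2.8

Secant formula: x_{n+1} = x_n - f(x_n)(x_n - x_{n-1})/(f(x_n) - f(x_{n-1}))

Iteration 1:
  f(2.180000) = -2.247600
  f(2.800000) = 0.840000
  x_2 = 2.800000 - 0.840000×(2.800000 - 2.180000)/(0.840000 - (-2.247600))
       = 2.631325
Iteration 2:
  f(2.800000) = 0.840000
  f(2.631325) = -0.076127
  x_3 = 2.631325 - (-0.076127)×(2.631325 - 2.800000)/(-0.076127 - 0.840000)
       = 2.645342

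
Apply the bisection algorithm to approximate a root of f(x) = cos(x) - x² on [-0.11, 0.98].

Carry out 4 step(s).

f(x) = cos(x) - x²
Initial interval: [-0.11, 0.98]

Iteration 1:
  c_1 = (-0.110000 + 0.980000)/2 = 0.435000
  f(c_1) = f(0.435000) = 0.717645
  f(a) × f(c) ≥ 0, new interval: [0.435000, 0.980000]
Iteration 2:
  c_2 = (0.435000 + 0.980000)/2 = 0.707500
  f(c_2) = f(0.707500) = 0.259433
  f(a) × f(c) ≥ 0, new interval: [0.707500, 0.980000]
Iteration 3:
  c_3 = (0.707500 + 0.980000)/2 = 0.843750
  f(c_3) = f(0.843750) = -0.047248
  f(a) × f(c) < 0, new interval: [0.707500, 0.843750]
Iteration 4:
  c_4 = (0.707500 + 0.843750)/2 = 0.775625
  f(c_4) = f(0.775625) = 0.112389
  f(a) × f(c) ≥ 0, new interval: [0.775625, 0.843750]

After 4 iteration(s), the approximation is c_4 = 0.775625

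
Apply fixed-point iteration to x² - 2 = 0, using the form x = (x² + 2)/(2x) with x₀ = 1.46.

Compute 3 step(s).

Equation: x² - 2 = 0
Fixed-point form: x = (x² + 2)/(2x)
x₀ = 1.46

x_1 = g(1.460000) = 1.414932
x_2 = g(1.414932) = 1.414214
x_3 = g(1.414214) = 1.414214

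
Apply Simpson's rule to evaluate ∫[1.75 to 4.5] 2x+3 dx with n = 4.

f(x) = 2x+3
a = 1.75, b = 4.5, n = 4
h = (b - a)/n = 0.687500

Simpson's rule: (h/3)[f(x₀) + 4f(x₁) + 2f(x₂) + ... + f(xₙ)]

x_0 = 1.7500, f(x_0) = 6.500000, coefficient = 1
x_1 = 2.4375, f(x_1) = 7.875000, coefficient = 4
x_2 = 3.1250, f(x_2) = 9.250000, coefficient = 2
x_3 = 3.8125, f(x_3) = 10.625000, coefficient = 4
x_4 = 4.5000, f(x_4) = 12.000000, coefficient = 1

I ≈ (0.687500/3) × 111.000000 = 25.437500
Exact value: 25.437500
Error: 0.000000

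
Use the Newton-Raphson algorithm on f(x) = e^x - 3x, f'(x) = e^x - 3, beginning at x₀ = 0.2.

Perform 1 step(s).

f(x) = e^x - 3x
f'(x) = e^x - 3
x₀ = 0.2

Newton-Raphson formula: x_{n+1} = x_n - f(x_n)/f'(x_n)

Iteration 1:
  f(0.200000) = 0.621403
  f'(0.200000) = -1.778597
  x_1 = 0.200000 - 0.621403/(-1.778597) = 0.549378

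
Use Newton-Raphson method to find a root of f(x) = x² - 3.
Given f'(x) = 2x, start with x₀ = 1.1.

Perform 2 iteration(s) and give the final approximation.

f(x) = x² - 3
f'(x) = 2x
x₀ = 1.1

Newton-Raphson formula: x_{n+1} = x_n - f(x_n)/f'(x_n)

Iteration 1:
  f(1.100000) = -1.790000
  f'(1.100000) = 2.200000
  x_1 = 1.100000 - (-1.790000)/2.200000 = 1.913636
Iteration 2:
  f(1.913636) = 0.662004
  f'(1.913636) = 3.827273
  x_2 = 1.913636 - 0.662004/3.827273 = 1.740666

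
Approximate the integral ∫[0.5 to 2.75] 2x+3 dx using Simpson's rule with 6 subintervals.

f(x) = 2x+3
a = 0.5, b = 2.75, n = 6
h = (b - a)/n = 0.375000

Simpson's rule: (h/3)[f(x₀) + 4f(x₁) + 2f(x₂) + ... + f(xₙ)]

x_0 = 0.5000, f(x_0) = 4.000000, coefficient = 1
x_1 = 0.8750, f(x_1) = 4.750000, coefficient = 4
x_2 = 1.2500, f(x_2) = 5.500000, coefficient = 2
x_3 = 1.6250, f(x_3) = 6.250000, coefficient = 4
x_4 = 2.0000, f(x_4) = 7.000000, coefficient = 2
x_5 = 2.3750, f(x_5) = 7.750000, coefficient = 4
x_6 = 2.7500, f(x_6) = 8.500000, coefficient = 1

I ≈ (0.375000/3) × 112.500000 = 14.062500
Exact value: 14.062500
Error: 0.000000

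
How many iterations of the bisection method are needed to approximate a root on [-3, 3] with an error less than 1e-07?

We need (b-a)/2^n ≤ 1e-07
(3 - (-3))/2^n ≤ 1e-07
6/2^n ≤ 1e-07
2^n ≥ 60000000
n ≥ log₂(60000000) = 25.84
n ≥ 26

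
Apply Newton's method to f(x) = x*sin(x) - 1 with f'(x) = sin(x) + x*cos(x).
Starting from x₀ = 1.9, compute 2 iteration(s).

f(x) = x*sin(x) - 1
f'(x) = sin(x) + x*cos(x)
x₀ = 1.9

Newton-Raphson formula: x_{n+1} = x_n - f(x_n)/f'(x_n)

Iteration 1:
  f(1.900000) = 0.797970
  f'(1.900000) = 0.332050
  x_1 = 1.900000 - 0.797970/0.332050 = -0.503163
Iteration 2:
  f(-0.503163) = -0.757375
  f'(-0.503163) = -0.923001
  x_2 = -0.503163 - (-0.757375)/(-0.923001) = -1.323720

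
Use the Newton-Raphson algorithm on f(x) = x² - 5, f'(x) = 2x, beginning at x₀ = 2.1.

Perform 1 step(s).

f(x) = x² - 5
f'(x) = 2x
x₀ = 2.1

Newton-Raphson formula: x_{n+1} = x_n - f(x_n)/f'(x_n)

Iteration 1:
  f(2.100000) = -0.590000
  f'(2.100000) = 4.200000
  x_1 = 2.100000 - (-0.590000)/4.200000 = 2.240476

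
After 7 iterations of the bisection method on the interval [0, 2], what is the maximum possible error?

Bisection error bound: |error| ≤ (b-a)/2^n
|error| ≤ (2 - 0)/2^7 = 2/2^7
|error| ≤ 0.0156250000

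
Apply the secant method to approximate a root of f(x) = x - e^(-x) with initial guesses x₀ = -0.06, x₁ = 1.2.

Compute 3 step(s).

f(x) = x - e^(-x)
x₀ = -0.06, x₁ = 1.2

Secant formula: x_{n+1} = x_n - f(x_n)(x_n - x_{n-1})/(f(x_n) - f(x_{n-1}))

Iteration 1:
  f(-0.060000) = -1.121837
  f(1.200000) = 0.898806
  x_2 = 1.200000 - 0.898806×(1.200000 - (-0.060000))/(0.898806 - (-1.121837))
       = 0.639537
Iteration 2:
  f(1.200000) = 0.898806
  f(0.639537) = 0.112000
  x_3 = 0.639537 - 0.112000×(0.639537 - 1.200000)/(0.112000 - 0.898806)
       = 0.559756
Iteration 3:
  f(0.639537) = 0.112000
  f(0.559756) = -0.011592
  x_4 = 0.559756 - (-0.011592)×(0.559756 - 0.639537)/(-0.011592 - 0.112000)
       = 0.567239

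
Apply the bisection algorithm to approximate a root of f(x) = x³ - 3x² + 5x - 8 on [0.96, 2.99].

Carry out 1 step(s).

f(x) = x³ - 3x² + 5x - 8
Initial interval: [0.96, 2.99]

Iteration 1:
  c_1 = (0.960000 + 2.990000)/2 = 1.975000
  f(c_1) = f(1.975000) = -2.123141
  f(a) × f(c) ≥ 0, new interval: [1.975000, 2.990000]

After 1 iteration(s), the approximation is c_1 = 1.975000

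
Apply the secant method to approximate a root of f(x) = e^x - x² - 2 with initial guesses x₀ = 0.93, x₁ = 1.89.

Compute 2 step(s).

f(x) = e^x - x² - 2
x₀ = 0.93, x₁ = 1.89

Secant formula: x_{n+1} = x_n - f(x_n)(x_n - x_{n-1})/(f(x_n) - f(x_{n-1}))

Iteration 1:
  f(0.930000) = -0.330391
  f(1.890000) = 1.047269
  x_2 = 1.890000 - 1.047269×(1.890000 - 0.930000)/(1.047269 - (-0.330391))
       = 1.160228
Iteration 2:
  f(1.890000) = 1.047269
  f(1.160228) = -0.155469
  x_3 = 1.160228 - (-0.155469)×(1.160228 - 1.890000)/(-0.155469 - 1.047269)
       = 1.254560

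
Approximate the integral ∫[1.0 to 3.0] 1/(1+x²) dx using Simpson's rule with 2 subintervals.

f(x) = 1/(1+x²)
a = 1.0, b = 3.0, n = 2
h = (b - a)/n = 1.000000

Simpson's rule: (h/3)[f(x₀) + 4f(x₁) + 2f(x₂) + ... + f(xₙ)]

x_0 = 1.0000, f(x_0) = 0.500000, coefficient = 1
x_1 = 2.0000, f(x_1) = 0.200000, coefficient = 4
x_2 = 3.0000, f(x_2) = 0.100000, coefficient = 1

I ≈ (1.000000/3) × 1.400000 = 0.466667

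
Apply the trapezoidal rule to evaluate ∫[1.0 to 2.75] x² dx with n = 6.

f(x) = x²
a = 1.0, b = 2.75, n = 6
h = (b - a)/n = 0.291667

Trapezoidal rule: (h/2)[f(x₀) + 2f(x₁) + 2f(x₂) + ... + f(xₙ)]

x_0 = 1.0000, f(x_0) = 1.000000, coefficient = 1
x_1 = 1.2917, f(x_1) = 1.668403, coefficient = 2
x_2 = 1.5833, f(x_2) = 2.506944, coefficient = 2
x_3 = 1.8750, f(x_3) = 3.515625, coefficient = 2
x_4 = 2.1667, f(x_4) = 4.694444, coefficient = 2
x_5 = 2.4583, f(x_5) = 6.043403, coefficient = 2
x_6 = 2.7500, f(x_6) = 7.562500, coefficient = 1

I ≈ (0.291667/2) × 45.420139 = 6.623770
Exact value: 6.598958
Error: 0.024812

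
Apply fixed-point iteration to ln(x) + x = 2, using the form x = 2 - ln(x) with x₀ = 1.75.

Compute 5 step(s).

Equation: ln(x) + x = 2
Fixed-point form: x = 2 - ln(x)
x₀ = 1.75

x_1 = g(1.750000) = 1.440384
x_2 = g(1.440384) = 1.635090
x_3 = g(1.635090) = 1.508302
x_4 = g(1.508302) = 1.589015
x_5 = g(1.589015) = 1.536885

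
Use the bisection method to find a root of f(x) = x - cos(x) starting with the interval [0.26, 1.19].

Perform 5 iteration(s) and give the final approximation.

f(x) = x - cos(x)
Initial interval: [0.26, 1.19]

Iteration 1:
  c_1 = (0.260000 + 1.190000)/2 = 0.725000
  f(c_1) = f(0.725000) = -0.023499
  f(a) × f(c) ≥ 0, new interval: [0.725000, 1.190000]
Iteration 2:
  c_2 = (0.725000 + 1.190000)/2 = 0.957500
  f(c_2) = f(0.957500) = 0.381934
  f(a) × f(c) < 0, new interval: [0.725000, 0.957500]
Iteration 3:
  c_3 = (0.725000 + 0.957500)/2 = 0.841250
  f(c_3) = f(0.841250) = 0.174718
  f(a) × f(c) < 0, new interval: [0.725000, 0.841250]
Iteration 4:
  c_4 = (0.725000 + 0.841250)/2 = 0.783125
  f(c_4) = f(0.783125) = 0.074413
  f(a) × f(c) < 0, new interval: [0.725000, 0.783125]
Iteration 5:
  c_5 = (0.725000 + 0.783125)/2 = 0.754063
  f(c_5) = f(0.754063) = 0.025149
  f(a) × f(c) < 0, new interval: [0.725000, 0.754063]

After 5 iteration(s), the approximation is c_5 = 0.754063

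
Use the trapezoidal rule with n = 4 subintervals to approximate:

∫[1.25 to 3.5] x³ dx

f(x) = x³
a = 1.25, b = 3.5, n = 4
h = (b - a)/n = 0.562500

Trapezoidal rule: (h/2)[f(x₀) + 2f(x₁) + 2f(x₂) + ... + f(xₙ)]

x_0 = 1.2500, f(x_0) = 1.953125, coefficient = 1
x_1 = 1.8125, f(x_1) = 5.954346, coefficient = 2
x_2 = 2.3750, f(x_2) = 13.396484, coefficient = 2
x_3 = 2.9375, f(x_3) = 25.347412, coefficient = 2
x_4 = 3.5000, f(x_4) = 42.875000, coefficient = 1

I ≈ (0.562500/2) × 134.224609 = 37.750671
Exact value: 36.905273
Error: 0.845398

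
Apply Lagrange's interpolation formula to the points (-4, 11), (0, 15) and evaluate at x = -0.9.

Lagrange interpolation formula:
P(x) = Σ yᵢ × Lᵢ(x)
where Lᵢ(x) = Π_{j≠i} (x - xⱼ)/(xᵢ - xⱼ)

L_0(-0.9) = (-0.9 - 0)/(-4 - 0) = 0.225000
L_1(-0.9) = (-0.9 - (-4))/(0 - (-4)) = 0.775000

P(-0.9) = 11×L_0(-0.9) + 15×L_1(-0.9)
P(-0.9) = 14.100000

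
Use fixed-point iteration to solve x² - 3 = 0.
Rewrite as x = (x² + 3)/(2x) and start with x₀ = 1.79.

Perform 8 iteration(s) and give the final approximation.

Equation: x² - 3 = 0
Fixed-point form: x = (x² + 3)/(2x)
x₀ = 1.79

x_1 = g(1.790000) = 1.732989
x_2 = g(1.732989) = 1.732051
x_3 = g(1.732051) = 1.732051
x_4 = g(1.732051) = 1.732051
x_5 = g(1.732051) = 1.732051
x_6 = g(1.732051) = 1.732051
x_7 = g(1.732051) = 1.732051
x_8 = g(1.732051) = 1.732051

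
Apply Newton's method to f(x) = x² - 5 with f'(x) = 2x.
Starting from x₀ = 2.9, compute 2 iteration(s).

f(x) = x² - 5
f'(x) = 2x
x₀ = 2.9

Newton-Raphson formula: x_{n+1} = x_n - f(x_n)/f'(x_n)

Iteration 1:
  f(2.900000) = 3.410000
  f'(2.900000) = 5.800000
  x_1 = 2.900000 - 3.410000/5.800000 = 2.312069
Iteration 2:
  f(2.312069) = 0.345663
  f'(2.312069) = 4.624138
  x_2 = 2.312069 - 0.345663/4.624138 = 2.237317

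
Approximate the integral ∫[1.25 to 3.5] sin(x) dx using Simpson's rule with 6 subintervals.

f(x) = sin(x)
a = 1.25, b = 3.5, n = 6
h = (b - a)/n = 0.375000

Simpson's rule: (h/3)[f(x₀) + 4f(x₁) + 2f(x₂) + ... + f(xₙ)]

x_0 = 1.2500, f(x_0) = 0.948985, coefficient = 1
x_1 = 1.6250, f(x_1) = 0.998531, coefficient = 4
x_2 = 2.0000, f(x_2) = 0.909297, coefficient = 2
x_3 = 2.3750, f(x_3) = 0.693685, coefficient = 4
x_4 = 2.7500, f(x_4) = 0.381661, coefficient = 2
x_5 = 3.1250, f(x_5) = 0.016592, coefficient = 4
x_6 = 3.5000, f(x_6) = -0.350783, coefficient = 1

I ≈ (0.375000/3) × 10.015351 = 1.251919
Exact value: 1.251779
Error: 0.000140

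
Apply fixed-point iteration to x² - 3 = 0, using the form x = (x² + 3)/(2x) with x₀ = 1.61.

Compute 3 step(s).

Equation: x² - 3 = 0
Fixed-point form: x = (x² + 3)/(2x)
x₀ = 1.61

x_1 = g(1.610000) = 1.736677
x_2 = g(1.736677) = 1.732057
x_3 = g(1.732057) = 1.732051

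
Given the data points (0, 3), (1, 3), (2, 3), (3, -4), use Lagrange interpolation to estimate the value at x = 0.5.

Lagrange interpolation formula:
P(x) = Σ yᵢ × Lᵢ(x)
where Lᵢ(x) = Π_{j≠i} (x - xⱼ)/(xᵢ - xⱼ)

L_0(0.5) = (0.5 - 1)/(0 - 1) × (0.5 - 2)/(0 - 2) × (0.5 - 3)/(0 - 3) = 0.312500
L_1(0.5) = (0.5 - 0)/(1 - 0) × (0.5 - 2)/(1 - 2) × (0.5 - 3)/(1 - 3) = 0.937500
L_2(0.5) = (0.5 - 0)/(2 - 0) × (0.5 - 1)/(2 - 1) × (0.5 - 3)/(2 - 3) = -0.312500
L_3(0.5) = (0.5 - 0)/(3 - 0) × (0.5 - 1)/(3 - 1) × (0.5 - 2)/(3 - 2) = 0.062500

P(0.5) = 3×L_0(0.5) + 3×L_1(0.5) + 3×L_2(0.5) + (-4)×L_3(0.5)
P(0.5) = 2.562500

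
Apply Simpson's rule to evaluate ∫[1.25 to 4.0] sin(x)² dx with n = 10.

f(x) = sin(x)²
a = 1.25, b = 4.0, n = 10
h = (b - a)/n = 0.275000

Simpson's rule: (h/3)[f(x₀) + 4f(x₁) + 2f(x₂) + ... + f(xₙ)]

x_0 = 1.2500, f(x_0) = 0.900572, coefficient = 1
x_1 = 1.5250, f(x_1) = 0.997904, coefficient = 4
x_2 = 1.8000, f(x_2) = 0.948379, coefficient = 2
x_3 = 2.0750, f(x_3) = 0.766604, coefficient = 4
x_4 = 2.3500, f(x_4) = 0.506194, coefficient = 2
x_5 = 2.6250, f(x_5) = 0.243957, coefficient = 4
x_6 = 2.9000, f(x_6) = 0.057240, coefficient = 2
x_7 = 3.1750, f(x_7) = 0.001116, coefficient = 4
x_8 = 3.4500, f(x_8) = 0.092137, coefficient = 2
x_9 = 3.7250, f(x_9) = 0.303459, coefficient = 4
x_10 = 4.0000, f(x_10) = 0.572750, coefficient = 1

I ≈ (0.275000/3) × 13.933385 = 1.277227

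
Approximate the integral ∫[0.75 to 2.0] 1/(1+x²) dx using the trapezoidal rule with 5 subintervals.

f(x) = 1/(1+x²)
a = 0.75, b = 2.0, n = 5
h = (b - a)/n = 0.250000

Trapezoidal rule: (h/2)[f(x₀) + 2f(x₁) + 2f(x₂) + ... + f(xₙ)]

x_0 = 0.7500, f(x_0) = 0.640000, coefficient = 1
x_1 = 1.0000, f(x_1) = 0.500000, coefficient = 2
x_2 = 1.2500, f(x_2) = 0.390244, coefficient = 2
x_3 = 1.5000, f(x_3) = 0.307692, coefficient = 2
x_4 = 1.7500, f(x_4) = 0.246154, coefficient = 2
x_5 = 2.0000, f(x_5) = 0.200000, coefficient = 1

I ≈ (0.250000/2) × 3.728180 = 0.466023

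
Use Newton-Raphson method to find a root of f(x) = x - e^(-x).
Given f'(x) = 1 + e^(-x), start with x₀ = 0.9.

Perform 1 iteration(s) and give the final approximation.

f(x) = x - e^(-x)
f'(x) = 1 + e^(-x)
x₀ = 0.9

Newton-Raphson formula: x_{n+1} = x_n - f(x_n)/f'(x_n)

Iteration 1:
  f(0.900000) = 0.493430
  f'(0.900000) = 1.406570
  x_1 = 0.900000 - 0.493430/1.406570 = 0.549196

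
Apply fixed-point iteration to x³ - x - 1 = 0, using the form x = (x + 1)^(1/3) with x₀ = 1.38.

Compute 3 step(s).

Equation: x³ - x - 1 = 0
Fixed-point form: x = (x + 1)^(1/3)
x₀ = 1.38

x_1 = g(1.380000) = 1.335136
x_2 = g(1.335136) = 1.326694
x_3 = g(1.326694) = 1.325093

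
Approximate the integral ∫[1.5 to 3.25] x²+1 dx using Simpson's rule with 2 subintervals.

f(x) = x²+1
a = 1.5, b = 3.25, n = 2
h = (b - a)/n = 0.875000

Simpson's rule: (h/3)[f(x₀) + 4f(x₁) + 2f(x₂) + ... + f(xₙ)]

x_0 = 1.5000, f(x_0) = 3.250000, coefficient = 1
x_1 = 2.3750, f(x_1) = 6.640625, coefficient = 4
x_2 = 3.2500, f(x_2) = 11.562500, coefficient = 1

I ≈ (0.875000/3) × 41.375000 = 12.067708
Exact value: 12.067708
Error: 0.000000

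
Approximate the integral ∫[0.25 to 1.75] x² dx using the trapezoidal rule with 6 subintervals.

f(x) = x²
a = 0.25, b = 1.75, n = 6
h = (b - a)/n = 0.250000

Trapezoidal rule: (h/2)[f(x₀) + 2f(x₁) + 2f(x₂) + ... + f(xₙ)]

x_0 = 0.2500, f(x_0) = 0.062500, coefficient = 1
x_1 = 0.5000, f(x_1) = 0.250000, coefficient = 2
x_2 = 0.7500, f(x_2) = 0.562500, coefficient = 2
x_3 = 1.0000, f(x_3) = 1.000000, coefficient = 2
x_4 = 1.2500, f(x_4) = 1.562500, coefficient = 2
x_5 = 1.5000, f(x_5) = 2.250000, coefficient = 2
x_6 = 1.7500, f(x_6) = 3.062500, coefficient = 1

I ≈ (0.250000/2) × 14.375000 = 1.796875
Exact value: 1.781250
Error: 0.015625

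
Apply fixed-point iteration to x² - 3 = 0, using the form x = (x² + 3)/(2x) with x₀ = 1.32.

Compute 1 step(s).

Equation: x² - 3 = 0
Fixed-point form: x = (x² + 3)/(2x)
x₀ = 1.32

x_1 = g(1.320000) = 1.796364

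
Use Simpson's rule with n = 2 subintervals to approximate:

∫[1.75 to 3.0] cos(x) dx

f(x) = cos(x)
a = 1.75, b = 3.0, n = 2
h = (b - a)/n = 0.625000

Simpson's rule: (h/3)[f(x₀) + 4f(x₁) + 2f(x₂) + ... + f(xₙ)]

x_0 = 1.7500, f(x_0) = -0.178246, coefficient = 1
x_1 = 2.3750, f(x_1) = -0.720278, coefficient = 4
x_2 = 3.0000, f(x_2) = -0.989992, coefficient = 1

I ≈ (0.625000/3) × -4.049352 = -0.843615
Exact value: -0.842866
Error: 0.000749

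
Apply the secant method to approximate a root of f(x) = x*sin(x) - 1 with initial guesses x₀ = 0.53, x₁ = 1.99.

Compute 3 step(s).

f(x) = x*sin(x) - 1
x₀ = 0.53, x₁ = 1.99

Secant formula: x_{n+1} = x_n - f(x_n)(x_n - x_{n-1})/(f(x_n) - f(x_{n-1}))

Iteration 1:
  f(0.530000) = -0.732067
  f(1.990000) = 0.817693
  x_2 = 1.990000 - 0.817693×(1.990000 - 0.530000)/(0.817693 - (-0.732067))
       = 1.219667
Iteration 2:
  f(1.990000) = 0.817693
  f(1.219667) = 0.145249
  x_3 = 1.219667 - 0.145249×(1.219667 - 1.990000)/(0.145249 - 0.817693)
       = 1.053274
Iteration 3:
  f(1.219667) = 0.145249
  f(1.053274) = -0.084655
  x_4 = 1.053274 - (-0.084655)×(1.053274 - 1.219667)/(-0.084655 - 0.145249)
       = 1.114543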